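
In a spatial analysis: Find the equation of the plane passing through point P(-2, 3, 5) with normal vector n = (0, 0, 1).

The plane through P with normal n = (a, b, c) satisfies n·(r - P) = 0,
i.e. ax + by + cz = a·x₀ + b·y₀ + c·z₀.
d = 0·(-2) + 0·3 + 1·5
  = 0 + 0 + 5
  = 5
Equation: z = 5

z = 5


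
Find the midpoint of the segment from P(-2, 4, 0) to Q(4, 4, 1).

M = ((x₁+x₂)/2, (y₁+y₂)/2, (z₁+z₂)/2)
  = ((-2 + 4)/2, (4 + 4)/2, (0 + 1)/2)
  = (2/2, 8/2, 1/2)
  = (1, 4, 0.5)

(1, 4, 0.5)


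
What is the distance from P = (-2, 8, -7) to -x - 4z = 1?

distance = |a·x₀ + b·y₀ + c·z₀ - d| / √(a² + b² + c²)
  = |(-1)·(-2) + 0·8 + (-4)·(-7) - 1| / √((-1)² + 0² + (-4)²)
  = |2 + 0 + 28 - 1| / √(1 + 0 + 16)
  = |29| / √17
  = 29 / 4.123
  ≈ 7.034

7.034


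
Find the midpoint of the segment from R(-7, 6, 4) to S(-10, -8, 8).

M = ((x₁+x₂)/2, (y₁+y₂)/2, (z₁+z₂)/2)
  = ((-7 - 10)/2, (6 - 8)/2, (4 + 8)/2)
  = (-17/2, -2/2, 12/2)
  = (-8.5, -1, 6)

(-8.5, -1, 6)


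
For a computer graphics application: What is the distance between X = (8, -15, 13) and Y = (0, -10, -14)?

d = √[(x₂-x₁)² + (y₂-y₁)² + (z₂-z₁)²]
  = √[(-8)² + 5² + (-27)²]
  = √[64 + 25 + 729]
  = √818
  ≈ 28.6

28.6


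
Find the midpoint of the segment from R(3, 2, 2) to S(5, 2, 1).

M = ((x₁+x₂)/2, (y₁+y₂)/2, (z₁+z₂)/2)
  = ((3 + 5)/2, (2 + 2)/2, (2 + 1)/2)
  = (8/2, 4/2, 3/2)
  = (4, 2, 1.5)

(4, 2, 1.5)


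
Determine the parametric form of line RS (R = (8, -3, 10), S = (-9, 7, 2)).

Direction vector d = S - R = (-9 - 8, 7 + 3, 2 - 10) = (-17, 10, -8)
Parametric form r = R + t·d:
x = 8 - 17t, y = -3 + 10t, z = 10 - 8t

x = 8 - 17t, y = -3 + 10t, z = 10 - 8t


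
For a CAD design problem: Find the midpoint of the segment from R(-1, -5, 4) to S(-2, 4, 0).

M = ((x₁+x₂)/2, (y₁+y₂)/2, (z₁+z₂)/2)
  = ((-1 - 2)/2, (-5 + 4)/2, (4 + 0)/2)
  = (-3/2, -1/2, 4/2)
  = (-1.5, -0.5, 2)

(-1.5, -0.5, 2)


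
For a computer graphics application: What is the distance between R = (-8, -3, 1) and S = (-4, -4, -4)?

d = √[(x₂-x₁)² + (y₂-y₁)² + (z₂-z₁)²]
  = √[4² + (-1)² + (-5)²]
  = √[16 + 1 + 25]
  = √42
  ≈ 6.481

6.481


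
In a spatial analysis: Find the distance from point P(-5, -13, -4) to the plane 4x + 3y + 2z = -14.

distance = |a·x₀ + b·y₀ + c·z₀ - d| / √(a² + b² + c²)
  = |4·(-5) + 3·(-13) + 2·(-4) - (-14)| / √(4² + 3² + 2²)
  = |-20 - 39 - 8 + 14| / √(16 + 9 + 4)
  = |-53| / √29
  = 53 / 5.385
  ≈ 9.842

9.842


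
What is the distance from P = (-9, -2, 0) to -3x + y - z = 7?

distance = |a·x₀ + b·y₀ + c·z₀ - d| / √(a² + b² + c²)
  = |(-3)·(-9) + 1·(-2) + (-1)·0 - 7| / √((-3)² + 1² + (-1)²)
  = |27 - 2 + 0 - 7| / √(9 + 1 + 1)
  = |18| / √11
  = 18 / 3.317
  ≈ 5.427

5.427


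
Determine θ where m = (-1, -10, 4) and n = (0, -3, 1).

m·n = (-1)·0 + (-10)·(-3) + 4·1 = 0 + 30 + 4 = 34
|m| = √((-1)² + (-10)² + 4²) = √117 ≈ 10.82
|n| = √(0² + (-3)² + 1²) = √10 ≈ 3.162
cos θ = (m·n)/(|m||n|) = 34/(10.82·3.162) ≈ 0.994
θ = arccos(0.994) ≈ 6.28°

6.28°


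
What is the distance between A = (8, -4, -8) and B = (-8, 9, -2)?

d = √[(x₂-x₁)² + (y₂-y₁)² + (z₂-z₁)²]
  = √[(-16)² + 13² + 6²]
  = √[256 + 169 + 36]
  = √461
  ≈ 21.47

21.47


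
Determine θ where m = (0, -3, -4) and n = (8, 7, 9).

m·n = 0·8 + (-3)·7 + (-4)·9 = 0 - 21 - 36 = -57
|m| = √(0² + (-3)² + (-4)²) = √25 ≈ 5
|n| = √(8² + 7² + 9²) = √194 ≈ 13.93
cos θ = (m·n)/(|m||n|) = -57/(5·13.93) ≈ -0.8185
θ = arccos(-0.8185) ≈ 144.9°

144.9°


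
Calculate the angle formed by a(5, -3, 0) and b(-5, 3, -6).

a·b = 5·(-5) + (-3)·3 + 0·(-6) = -25 - 9 + 0 = -34
|a| = √(5² + (-3)² + 0²) = √34 ≈ 5.831
|b| = √((-5)² + 3² + (-6)²) = √70 ≈ 8.367
cos θ = (a·b)/(|a||b|) = -34/(5.831·8.367) ≈ -0.6969
θ = arccos(-0.6969) ≈ 134.2°

134.2°


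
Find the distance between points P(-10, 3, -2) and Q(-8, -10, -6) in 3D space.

d = √[(x₂-x₁)² + (y₂-y₁)² + (z₂-z₁)²]
  = √[2² + (-13)² + (-4)²]
  = √[4 + 169 + 16]
  = √189
  ≈ 13.75

13.75


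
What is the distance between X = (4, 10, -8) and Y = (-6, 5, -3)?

d = √[(x₂-x₁)² + (y₂-y₁)² + (z₂-z₁)²]
  = √[(-10)² + (-5)² + 5²]
  = √[100 + 25 + 25]
  = √150
  ≈ 12.25

12.25


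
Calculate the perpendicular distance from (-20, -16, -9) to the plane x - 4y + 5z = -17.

distance = |a·x₀ + b·y₀ + c·z₀ - d| / √(a² + b² + c²)
  = |1·(-20) + (-4)·(-16) + 5·(-9) - (-17)| / √(1² + (-4)² + 5²)
  = |-20 + 64 - 45 + 17| / √(1 + 16 + 25)
  = |16| / √42
  = 16 / 6.481
  ≈ 2.469

2.469


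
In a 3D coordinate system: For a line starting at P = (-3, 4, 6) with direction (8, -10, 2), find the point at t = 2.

P(t) = P + t·d
  = (-3 + 8·2, 4 + (-10)·2, 6 + 2·2)
  = (-3 + 16, 4 - 20, 6 + 4)
  = (13, -16, 10)

(13, -16, 10)


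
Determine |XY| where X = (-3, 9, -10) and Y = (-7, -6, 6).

d = √[(x₂-x₁)² + (y₂-y₁)² + (z₂-z₁)²]
  = √[(-4)² + (-15)² + 16²]
  = √[16 + 225 + 256]
  = √497
  ≈ 22.29

22.29


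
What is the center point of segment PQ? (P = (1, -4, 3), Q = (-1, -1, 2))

M = ((x₁+x₂)/2, (y₁+y₂)/2, (z₁+z₂)/2)
  = ((1 - 1)/2, (-4 - 1)/2, (3 + 2)/2)
  = (0/2, -5/2, 5/2)
  = (0, -2.5, 2.5)

(0, -2.5, 2.5)


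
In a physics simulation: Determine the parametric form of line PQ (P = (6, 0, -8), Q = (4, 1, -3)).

Direction vector d = Q - P = (4 - 6, 1 + 0, -3 + 8) = (-2, 1, 5)
Parametric form r = P + t·d:
x = 6 - 2t, y = 0 + t, z = -8 + 5t

x = 6 - 2t, y = 0 + t, z = -8 + 5t


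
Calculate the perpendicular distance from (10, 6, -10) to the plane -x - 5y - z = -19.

distance = |a·x₀ + b·y₀ + c·z₀ - d| / √(a² + b² + c²)
  = |(-1)·10 + (-5)·6 + (-1)·(-10) - (-19)| / √((-1)² + (-5)² + (-1)²)
  = |-10 - 30 + 10 + 19| / √(1 + 25 + 1)
  = |-11| / √27
  = 11 / 5.196
  ≈ 2.117

2.117


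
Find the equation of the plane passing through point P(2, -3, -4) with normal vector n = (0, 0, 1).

The plane through P with normal n = (a, b, c) satisfies n·(r - P) = 0,
i.e. ax + by + cz = a·x₀ + b·y₀ + c·z₀.
d = 0·2 + 0·(-3) + 1·(-4)
  = 0 + 0 - 4
  = -4
Equation: z = -4

z = -4


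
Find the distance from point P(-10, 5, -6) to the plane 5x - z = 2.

distance = |a·x₀ + b·y₀ + c·z₀ - d| / √(a² + b² + c²)
  = |5·(-10) + 0·5 + (-1)·(-6) - 2| / √(5² + 0² + (-1)²)
  = |-50 + 0 + 6 - 2| / √(25 + 0 + 1)
  = |-46| / √26
  = 46 / 5.099
  ≈ 9.021

9.021


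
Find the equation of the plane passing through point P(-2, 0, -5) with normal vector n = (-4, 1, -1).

The plane through P with normal n = (a, b, c) satisfies n·(r - P) = 0,
i.e. ax + by + cz = a·x₀ + b·y₀ + c·z₀.
d = (-4)·(-2) + 1·0 + (-1)·(-5)
  = 8 + 0 + 5
  = 13
Equation: -4x + y - z = 13

-4x + y - z = 13


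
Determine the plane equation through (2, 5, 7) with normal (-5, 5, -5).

The plane through P with normal n = (a, b, c) satisfies n·(r - P) = 0,
i.e. ax + by + cz = a·x₀ + b·y₀ + c·z₀.
d = (-5)·2 + 5·5 + (-5)·7
  = -10 + 25 - 35
  = -20
Equation: -5x + 5y - 5z = -20

-5x + 5y - 5z = -20


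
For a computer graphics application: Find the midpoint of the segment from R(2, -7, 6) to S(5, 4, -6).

M = ((x₁+x₂)/2, (y₁+y₂)/2, (z₁+z₂)/2)
  = ((2 + 5)/2, (-7 + 4)/2, (6 - 6)/2)
  = (7/2, -3/2, 0/2)
  = (3.5, -1.5, 0)

(3.5, -1.5, 0)


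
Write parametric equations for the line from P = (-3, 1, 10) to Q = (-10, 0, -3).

Direction vector d = Q - P = (-10 + 3, 0 - 1, -3 - 10) = (-7, -1, -13)
Parametric form r = P + t·d:
x = -3 - 7t, y = 1 - t, z = 10 - 13t

x = -3 - 7t, y = 1 - t, z = 10 - 13t


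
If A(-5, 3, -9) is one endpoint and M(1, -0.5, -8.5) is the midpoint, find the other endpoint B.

B = 2M - A
  = (2·1 - (-5), 2·(-0.5) - 3, 2·(-8.5) - (-9))
  = (2 + 5, -1 - 3, -17 + 9)
  = (7, -4, -8)

(7, -4, -8)


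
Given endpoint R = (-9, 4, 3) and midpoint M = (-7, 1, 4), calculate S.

S = 2M - R
  = (2·(-7) - (-9), 2·1 - 4, 2·4 - 3)
  = (-14 + 9, 2 - 4, 8 - 3)
  = (-5, -2, 5)

(-5, -2, 5)


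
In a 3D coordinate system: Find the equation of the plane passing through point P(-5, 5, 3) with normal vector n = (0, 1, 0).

The plane through P with normal n = (a, b, c) satisfies n·(r - P) = 0,
i.e. ax + by + cz = a·x₀ + b·y₀ + c·z₀.
d = 0·(-5) + 1·5 + 0·3
  = 0 + 5 + 0
  = 5
Equation: y = 5

y = 5


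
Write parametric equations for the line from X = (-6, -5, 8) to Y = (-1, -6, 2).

Direction vector d = Y - X = (-1 + 6, -6 + 5, 2 - 8) = (5, -1, -6)
Parametric form r = X + t·d:
x = -6 + 5t, y = -5 - t, z = 8 - 6t

x = -6 + 5t, y = -5 - t, z = 8 - 6t


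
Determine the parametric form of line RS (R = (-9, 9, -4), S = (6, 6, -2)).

Direction vector d = S - R = (6 + 9, 6 - 9, -2 + 4) = (15, -3, 2)
Parametric form r = R + t·d:
x = -9 + 15t, y = 9 - 3t, z = -4 + 2t

x = -9 + 15t, y = 9 - 3t, z = -4 + 2t


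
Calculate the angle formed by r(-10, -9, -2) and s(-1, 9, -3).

r·s = (-10)·(-1) + (-9)·9 + (-2)·(-3) = 10 - 81 + 6 = -65
|r| = √((-10)² + (-9)² + (-2)²) = √185 ≈ 13.6
|s| = √((-1)² + 9² + (-3)²) = √91 ≈ 9.539
cos θ = (r·s)/(|r||s|) = -65/(13.6·9.539) ≈ -0.501
θ = arccos(-0.501) ≈ 120.1°

120.1°


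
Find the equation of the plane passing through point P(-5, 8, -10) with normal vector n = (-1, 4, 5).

The plane through P with normal n = (a, b, c) satisfies n·(r - P) = 0,
i.e. ax + by + cz = a·x₀ + b·y₀ + c·z₀.
d = (-1)·(-5) + 4·8 + 5·(-10)
  = 5 + 32 - 50
  = -13
Equation: -x + 4y + 5z = -13

-x + 4y + 5z = -13


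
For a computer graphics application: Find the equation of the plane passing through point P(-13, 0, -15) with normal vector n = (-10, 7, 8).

The plane through P with normal n = (a, b, c) satisfies n·(r - P) = 0,
i.e. ax + by + cz = a·x₀ + b·y₀ + c·z₀.
d = (-10)·(-13) + 7·0 + 8·(-15)
  = 130 + 0 - 120
  = 10
Equation: -10x + 7y + 8z = 10

-10x + 7y + 8z = 10


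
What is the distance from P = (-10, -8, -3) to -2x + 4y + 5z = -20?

distance = |a·x₀ + b·y₀ + c·z₀ - d| / √(a² + b² + c²)
  = |(-2)·(-10) + 4·(-8) + 5·(-3) - (-20)| / √((-2)² + 4² + 5²)
  = |20 - 32 - 15 + 20| / √(4 + 16 + 25)
  = |-7| / √45
  = 7 / 6.708
  ≈ 1.043

1.043


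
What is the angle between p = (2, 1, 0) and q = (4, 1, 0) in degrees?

p·q = 2·4 + 1·1 + 0·0 = 8 + 1 + 0 = 9
|p| = √(2² + 1² + 0²) = √5 ≈ 2.236
|q| = √(4² + 1² + 0²) = √17 ≈ 4.123
cos θ = (p·q)/(|p||q|) = 9/(2.236·4.123) ≈ 0.9762
θ = arccos(0.9762) ≈ 12.53°

12.53°


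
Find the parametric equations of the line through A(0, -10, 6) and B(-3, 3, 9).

Direction vector d = B - A = (-3 + 0, 3 + 10, 9 - 6) = (-3, 13, 3)
Parametric form r = A + t·d:
x = 0 - 3t, y = -10 + 13t, z = 6 + 3t

x = 0 - 3t, y = -10 + 13t, z = 6 + 3t


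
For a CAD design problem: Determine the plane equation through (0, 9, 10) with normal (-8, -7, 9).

The plane through P with normal n = (a, b, c) satisfies n·(r - P) = 0,
i.e. ax + by + cz = a·x₀ + b·y₀ + c·z₀.
d = (-8)·0 + (-7)·9 + 9·10
  = 0 - 63 + 90
  = 27
Equation: -8x - 7y + 9z = 27

-8x - 7y + 9z = 27


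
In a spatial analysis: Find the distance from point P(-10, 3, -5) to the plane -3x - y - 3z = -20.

distance = |a·x₀ + b·y₀ + c·z₀ - d| / √(a² + b² + c²)
  = |(-3)·(-10) + (-1)·3 + (-3)·(-5) - (-20)| / √((-3)² + (-1)² + (-3)²)
  = |30 - 3 + 15 + 20| / √(9 + 1 + 9)
  = |62| / √19
  = 62 / 4.359
  ≈ 14.22

14.22


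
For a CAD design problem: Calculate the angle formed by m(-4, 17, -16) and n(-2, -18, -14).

m·n = (-4)·(-2) + 17·(-18) + (-16)·(-14) = 8 - 306 + 224 = -74
|m| = √((-4)² + 17² + (-16)²) = √561 ≈ 23.69
|n| = √((-2)² + (-18)² + (-14)²) = √524 ≈ 22.89
cos θ = (m·n)/(|m||n|) = -74/(23.69·22.89) ≈ -0.1365
θ = arccos(-0.1365) ≈ 97.84°

97.84°


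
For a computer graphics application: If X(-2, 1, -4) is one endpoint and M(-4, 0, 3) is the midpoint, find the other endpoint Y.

Y = 2M - X
  = (2·(-4) - (-2), 2·0 - 1, 2·3 - (-4))
  = (-8 + 2, 0 - 1, 6 + 4)
  = (-6, -1, 10)

(-6, -1, 10)


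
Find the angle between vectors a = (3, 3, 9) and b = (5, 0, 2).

a·b = 3·5 + 3·0 + 9·2 = 15 + 0 + 18 = 33
|a| = √(3² + 3² + 9²) = √99 ≈ 9.95
|b| = √(5² + 0² + 2²) = √29 ≈ 5.385
cos θ = (a·b)/(|a||b|) = 33/(9.95·5.385) ≈ 0.6159
θ = arccos(0.6159) ≈ 51.98°

51.98°


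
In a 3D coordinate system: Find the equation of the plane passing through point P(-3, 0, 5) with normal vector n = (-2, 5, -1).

The plane through P with normal n = (a, b, c) satisfies n·(r - P) = 0,
i.e. ax + by + cz = a·x₀ + b·y₀ + c·z₀.
d = (-2)·(-3) + 5·0 + (-1)·5
  = 6 + 0 - 5
  = 1
Equation: -2x + 5y - z = 1

-2x + 5y - z = 1


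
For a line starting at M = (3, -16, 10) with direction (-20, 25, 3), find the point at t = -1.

P(t) = M + t·d
  = (3 + (-20)·(-1), -16 + 25·(-1), 10 + 3·(-1))
  = (3 + 20, -16 - 25, 10 - 3)
  = (23, -41, 7)

(23, -41, 7)


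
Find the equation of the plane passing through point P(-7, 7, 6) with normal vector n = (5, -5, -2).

The plane through P with normal n = (a, b, c) satisfies n·(r - P) = 0,
i.e. ax + by + cz = a·x₀ + b·y₀ + c·z₀.
d = 5·(-7) + (-5)·7 + (-2)·6
  = -35 - 35 - 12
  = -82
Equation: 5x - 5y - 2z = -82

5x - 5y - 2z = -82


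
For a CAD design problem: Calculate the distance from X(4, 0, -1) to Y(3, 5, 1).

d = √[(x₂-x₁)² + (y₂-y₁)² + (z₂-z₁)²]
  = √[(-1)² + 5² + 2²]
  = √[1 + 25 + 4]
  = √30
  ≈ 5.477

5.477


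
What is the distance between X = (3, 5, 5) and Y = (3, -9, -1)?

d = √[(x₂-x₁)² + (y₂-y₁)² + (z₂-z₁)²]
  = √[0² + (-14)² + (-6)²]
  = √[0 + 196 + 36]
  = √232
  ≈ 15.23

15.23


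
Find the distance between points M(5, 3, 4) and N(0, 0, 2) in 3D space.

d = √[(x₂-x₁)² + (y₂-y₁)² + (z₂-z₁)²]
  = √[(-5)² + (-3)² + (-2)²]
  = √[25 + 9 + 4]
  = √38
  ≈ 6.164

6.164


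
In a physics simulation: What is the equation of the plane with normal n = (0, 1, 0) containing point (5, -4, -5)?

The plane through P with normal n = (a, b, c) satisfies n·(r - P) = 0,
i.e. ax + by + cz = a·x₀ + b·y₀ + c·z₀.
d = 0·5 + 1·(-4) + 0·(-5)
  = 0 - 4 + 0
  = -4
Equation: y = -4

y = -4


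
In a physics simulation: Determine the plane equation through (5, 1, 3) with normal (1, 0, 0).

The plane through P with normal n = (a, b, c) satisfies n·(r - P) = 0,
i.e. ax + by + cz = a·x₀ + b·y₀ + c·z₀.
d = 1·5 + 0·1 + 0·3
  = 5 + 0 + 0
  = 5
Equation: x = 5

x = 5


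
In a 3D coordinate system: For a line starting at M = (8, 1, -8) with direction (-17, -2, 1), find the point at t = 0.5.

P(t) = M + t·d
  = (8 + (-17)·0.5, 1 + (-2)·0.5, -8 + 1·0.5)
  = (8 - 8.5, 1 - 1, -8 + 0.5)
  = (-0.5, 0, -7.5)

(-0.5, 0, -7.5)


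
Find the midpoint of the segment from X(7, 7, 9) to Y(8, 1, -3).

M = ((x₁+x₂)/2, (y₁+y₂)/2, (z₁+z₂)/2)
  = ((7 + 8)/2, (7 + 1)/2, (9 - 3)/2)
  = (15/2, 8/2, 6/2)
  = (7.5, 4, 3)

(7.5, 4, 3)


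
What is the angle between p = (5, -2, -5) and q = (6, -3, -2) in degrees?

p·q = 5·6 + (-2)·(-3) + (-5)·(-2) = 30 + 6 + 10 = 46
|p| = √(5² + (-2)² + (-5)²) = √54 ≈ 7.348
|q| = √(6² + (-3)² + (-2)²) = √49 ≈ 7
cos θ = (p·q)/(|p||q|) = 46/(7.348·7) ≈ 0.8943
θ = arccos(0.8943) ≈ 26.59°

26.59°


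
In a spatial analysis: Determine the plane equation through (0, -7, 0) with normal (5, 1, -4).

The plane through P with normal n = (a, b, c) satisfies n·(r - P) = 0,
i.e. ax + by + cz = a·x₀ + b·y₀ + c·z₀.
d = 5·0 + 1·(-7) + (-4)·0
  = 0 - 7 + 0
  = -7
Equation: 5x + y - 4z = -7

5x + y - 4z = -7


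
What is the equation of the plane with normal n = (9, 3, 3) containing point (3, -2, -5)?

The plane through P with normal n = (a, b, c) satisfies n·(r - P) = 0,
i.e. ax + by + cz = a·x₀ + b·y₀ + c·z₀.
d = 9·3 + 3·(-2) + 3·(-5)
  = 27 - 6 - 15
  = 6
Equation: 9x + 3y + 3z = 6

9x + 3y + 3z = 6


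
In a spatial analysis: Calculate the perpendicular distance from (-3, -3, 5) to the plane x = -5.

distance = |a·x₀ + b·y₀ + c·z₀ - d| / √(a² + b² + c²)
  = |1·(-3) + 0·(-3) + 0·5 - (-5)| / √(1² + 0² + 0²)
  = |-3 + 0 + 0 + 5| / √(1 + 0 + 0)
  = |2| / √1
  = 2 / 1
  ≈ 2

2


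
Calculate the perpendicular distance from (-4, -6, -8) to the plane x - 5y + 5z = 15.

distance = |a·x₀ + b·y₀ + c·z₀ - d| / √(a² + b² + c²)
  = |1·(-4) + (-5)·(-6) + 5·(-8) - 15| / √(1² + (-5)² + 5²)
  = |-4 + 30 - 40 - 15| / √(1 + 25 + 25)
  = |-29| / √51
  = 29 / 7.141
  ≈ 4.061

4.061


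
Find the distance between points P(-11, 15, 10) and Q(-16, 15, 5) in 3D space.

d = √[(x₂-x₁)² + (y₂-y₁)² + (z₂-z₁)²]
  = √[(-5)² + 0² + (-5)²]
  = √[25 + 0 + 25]
  = √50
  ≈ 7.071

7.071


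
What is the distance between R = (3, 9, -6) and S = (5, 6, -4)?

d = √[(x₂-x₁)² + (y₂-y₁)² + (z₂-z₁)²]
  = √[2² + (-3)² + 2²]
  = √[4 + 9 + 4]
  = √17
  ≈ 4.123

4.123


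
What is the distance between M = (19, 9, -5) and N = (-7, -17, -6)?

d = √[(x₂-x₁)² + (y₂-y₁)² + (z₂-z₁)²]
  = √[(-26)² + (-26)² + (-1)²]
  = √[676 + 676 + 1]
  = √1353
  ≈ 36.78

36.78


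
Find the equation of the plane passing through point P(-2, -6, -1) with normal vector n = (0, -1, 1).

The plane through P with normal n = (a, b, c) satisfies n·(r - P) = 0,
i.e. ax + by + cz = a·x₀ + b·y₀ + c·z₀.
d = 0·(-2) + (-1)·(-6) + 1·(-1)
  = 0 + 6 - 1
  = 5
Equation: -y + z = 5

-y + z = 5


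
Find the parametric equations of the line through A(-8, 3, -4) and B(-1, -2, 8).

Direction vector d = B - A = (-1 + 8, -2 - 3, 8 + 4) = (7, -5, 12)
Parametric form r = A + t·d:
x = -8 + 7t, y = 3 - 5t, z = -4 + 12t

x = -8 + 7t, y = 3 - 5t, z = -4 + 12t


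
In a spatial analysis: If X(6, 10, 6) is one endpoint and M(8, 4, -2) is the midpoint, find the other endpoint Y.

Y = 2M - X
  = (2·8 - 6, 2·4 - 10, 2·(-2) - 6)
  = (16 - 6, 8 - 10, -4 - 6)
  = (10, -2, -10)

(10, -2, -10)


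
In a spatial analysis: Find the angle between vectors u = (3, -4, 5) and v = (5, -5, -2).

u·v = 3·5 + (-4)·(-5) + 5·(-2) = 15 + 20 - 10 = 25
|u| = √(3² + (-4)² + 5²) = √50 ≈ 7.071
|v| = √(5² + (-5)² + (-2)²) = √54 ≈ 7.348
cos θ = (u·v)/(|u||v|) = 25/(7.071·7.348) ≈ 0.4811
θ = arccos(0.4811) ≈ 61.24°

61.24°


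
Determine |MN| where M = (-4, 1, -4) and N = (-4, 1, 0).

d = √[(x₂-x₁)² + (y₂-y₁)² + (z₂-z₁)²]
  = √[0² + 0² + 4²]
  = √[0 + 0 + 16]
  = √16
  ≈ 4

4


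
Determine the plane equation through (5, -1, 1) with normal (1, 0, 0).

The plane through P with normal n = (a, b, c) satisfies n·(r - P) = 0,
i.e. ax + by + cz = a·x₀ + b·y₀ + c·z₀.
d = 1·5 + 0·(-1) + 0·1
  = 5 + 0 + 0
  = 5
Equation: x = 5

x = 5


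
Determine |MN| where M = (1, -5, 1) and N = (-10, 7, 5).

d = √[(x₂-x₁)² + (y₂-y₁)² + (z₂-z₁)²]
  = √[(-11)² + 12² + 4²]
  = √[121 + 144 + 16]
  = √281
  ≈ 16.76

16.76


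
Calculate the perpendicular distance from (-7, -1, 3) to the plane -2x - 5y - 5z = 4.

distance = |a·x₀ + b·y₀ + c·z₀ - d| / √(a² + b² + c²)
  = |(-2)·(-7) + (-5)·(-1) + (-5)·3 - 4| / √((-2)² + (-5)² + (-5)²)
  = |14 + 5 - 15 - 4| / √(4 + 25 + 25)
  = |0| / √54
  = 0 / 7.348
  ≈ 0

0


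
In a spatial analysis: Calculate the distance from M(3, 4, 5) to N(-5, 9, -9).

d = √[(x₂-x₁)² + (y₂-y₁)² + (z₂-z₁)²]
  = √[(-8)² + 5² + (-14)²]
  = √[64 + 25 + 196]
  = √285
  ≈ 16.88

16.88


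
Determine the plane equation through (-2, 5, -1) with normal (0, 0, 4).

The plane through P with normal n = (a, b, c) satisfies n·(r - P) = 0,
i.e. ax + by + cz = a·x₀ + b·y₀ + c·z₀.
d = 0·(-2) + 0·5 + 4·(-1)
  = 0 + 0 - 4
  = -4
Equation: 4z = -4

4z = -4


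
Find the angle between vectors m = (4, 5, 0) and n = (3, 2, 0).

m·n = 4·3 + 5·2 + 0·0 = 12 + 10 + 0 = 22
|m| = √(4² + 5² + 0²) = √41 ≈ 6.403
|n| = √(3² + 2² + 0²) = √13 ≈ 3.606
cos θ = (m·n)/(|m||n|) = 22/(6.403·3.606) ≈ 0.9529
θ = arccos(0.9529) ≈ 17.65°

17.65°


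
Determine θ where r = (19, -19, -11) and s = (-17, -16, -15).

r·s = 19·(-17) + (-19)·(-16) + (-11)·(-15) = -323 + 304 + 165 = 146
|r| = √(19² + (-19)² + (-11)²) = √843 ≈ 29.03
|s| = √((-17)² + (-16)² + (-15)²) = √770 ≈ 27.75
cos θ = (r·s)/(|r||s|) = 146/(29.03·27.75) ≈ 0.1812
θ = arccos(0.1812) ≈ 79.56°

79.56°


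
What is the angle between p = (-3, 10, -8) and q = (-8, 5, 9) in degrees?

p·q = (-3)·(-8) + 10·5 + (-8)·9 = 24 + 50 - 72 = 2
|p| = √((-3)² + 10² + (-8)²) = √173 ≈ 13.15
|q| = √((-8)² + 5² + 9²) = √170 ≈ 13.04
cos θ = (p·q)/(|p||q|) = 2/(13.15·13.04) ≈ 0.01166
θ = arccos(0.01166) ≈ 89.33°

89.33°


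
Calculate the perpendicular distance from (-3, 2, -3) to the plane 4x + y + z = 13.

distance = |a·x₀ + b·y₀ + c·z₀ - d| / √(a² + b² + c²)
  = |4·(-3) + 1·2 + 1·(-3) - 13| / √(4² + 1² + 1²)
  = |-12 + 2 - 3 - 13| / √(16 + 1 + 1)
  = |-26| / √18
  = 26 / 4.243
  ≈ 6.128

6.128


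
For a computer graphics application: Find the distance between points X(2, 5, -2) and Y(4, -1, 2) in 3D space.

d = √[(x₂-x₁)² + (y₂-y₁)² + (z₂-z₁)²]
  = √[2² + (-6)² + 4²]
  = √[4 + 36 + 16]
  = √56
  ≈ 7.483

7.483


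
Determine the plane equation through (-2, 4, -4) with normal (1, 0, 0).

The plane through P with normal n = (a, b, c) satisfies n·(r - P) = 0,
i.e. ax + by + cz = a·x₀ + b·y₀ + c·z₀.
d = 1·(-2) + 0·4 + 0·(-4)
  = -2 + 0 + 0
  = -2
Equation: x = -2

x = -2


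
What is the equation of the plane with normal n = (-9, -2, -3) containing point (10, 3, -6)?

The plane through P with normal n = (a, b, c) satisfies n·(r - P) = 0,
i.e. ax + by + cz = a·x₀ + b·y₀ + c·z₀.
d = (-9)·10 + (-2)·3 + (-3)·(-6)
  = -90 - 6 + 18
  = -78
Equation: -9x - 2y - 3z = -78

-9x - 2y - 3z = -78


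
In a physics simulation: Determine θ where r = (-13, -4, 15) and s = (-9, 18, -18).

r·s = (-13)·(-9) + (-4)·18 + 15·(-18) = 117 - 72 - 270 = -225
|r| = √((-13)² + (-4)² + 15²) = √410 ≈ 20.25
|s| = √((-9)² + 18² + (-18)²) = √729 ≈ 27
cos θ = (r·s)/(|r||s|) = -225/(20.25·27) ≈ -0.4116
θ = arccos(-0.4116) ≈ 114.3°

114.3°


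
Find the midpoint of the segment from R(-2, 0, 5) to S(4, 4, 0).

M = ((x₁+x₂)/2, (y₁+y₂)/2, (z₁+z₂)/2)
  = ((-2 + 4)/2, (0 + 4)/2, (5 + 0)/2)
  = (2/2, 4/2, 5/2)
  = (1, 2, 2.5)

(1, 2, 2.5)


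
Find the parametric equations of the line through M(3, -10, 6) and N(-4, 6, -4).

Direction vector d = N - M = (-4 - 3, 6 + 10, -4 - 6) = (-7, 16, -10)
Parametric form r = M + t·d:
x = 3 - 7t, y = -10 + 16t, z = 6 - 10t

x = 3 - 7t, y = -10 + 16t, z = 6 - 10t


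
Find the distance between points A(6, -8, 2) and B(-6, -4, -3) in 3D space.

d = √[(x₂-x₁)² + (y₂-y₁)² + (z₂-z₁)²]
  = √[(-12)² + 4² + (-5)²]
  = √[144 + 16 + 25]
  = √185
  ≈ 13.6

13.6


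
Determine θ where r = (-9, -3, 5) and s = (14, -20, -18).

r·s = (-9)·14 + (-3)·(-20) + 5·(-18) = -126 + 60 - 90 = -156
|r| = √((-9)² + (-3)² + 5²) = √115 ≈ 10.72
|s| = √(14² + (-20)² + (-18)²) = √920 ≈ 30.33
cos θ = (r·s)/(|r||s|) = -156/(10.72·30.33) ≈ -0.4796
θ = arccos(-0.4796) ≈ 118.7°

118.7°


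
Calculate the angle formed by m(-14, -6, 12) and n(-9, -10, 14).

m·n = (-14)·(-9) + (-6)·(-10) + 12·14 = 126 + 60 + 168 = 354
|m| = √((-14)² + (-6)² + 12²) = √376 ≈ 19.39
|n| = √((-9)² + (-10)² + 14²) = √377 ≈ 19.42
cos θ = (m·n)/(|m||n|) = 354/(19.39·19.42) ≈ 0.9402
θ = arccos(0.9402) ≈ 19.91°

19.91°


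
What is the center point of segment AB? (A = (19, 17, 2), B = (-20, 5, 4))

M = ((x₁+x₂)/2, (y₁+y₂)/2, (z₁+z₂)/2)
  = ((19 - 20)/2, (17 + 5)/2, (2 + 4)/2)
  = (-1/2, 22/2, 6/2)
  = (-0.5, 11, 3)

(-0.5, 11, 3)


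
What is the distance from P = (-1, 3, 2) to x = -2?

distance = |a·x₀ + b·y₀ + c·z₀ - d| / √(a² + b² + c²)
  = |1·(-1) + 0·3 + 0·2 - (-2)| / √(1² + 0² + 0²)
  = |-1 + 0 + 0 + 2| / √(1 + 0 + 0)
  = |1| / √1
  = 1 / 1
  ≈ 1

1


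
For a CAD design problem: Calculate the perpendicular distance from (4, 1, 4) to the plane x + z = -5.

distance = |a·x₀ + b·y₀ + c·z₀ - d| / √(a² + b² + c²)
  = |1·4 + 0·1 + 1·4 - (-5)| / √(1² + 0² + 1²)
  = |4 + 0 + 4 + 5| / √(1 + 0 + 1)
  = |13| / √2
  = 13 / 1.414
  ≈ 9.192

9.192


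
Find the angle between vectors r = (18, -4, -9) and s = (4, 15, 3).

r·s = 18·4 + (-4)·15 + (-9)·3 = 72 - 60 - 27 = -15
|r| = √(18² + (-4)² + (-9)²) = √421 ≈ 20.52
|s| = √(4² + 15² + 3²) = √250 ≈ 15.81
cos θ = (r·s)/(|r||s|) = -15/(20.52·15.81) ≈ -0.04624
θ = arccos(-0.04624) ≈ 92.65°

92.65°


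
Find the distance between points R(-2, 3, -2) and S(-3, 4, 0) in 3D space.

d = √[(x₂-x₁)² + (y₂-y₁)² + (z₂-z₁)²]
  = √[(-1)² + 1² + 2²]
  = √[1 + 1 + 4]
  = √6
  ≈ 2.449

2.449


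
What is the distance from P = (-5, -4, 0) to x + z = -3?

distance = |a·x₀ + b·y₀ + c·z₀ - d| / √(a² + b² + c²)
  = |1·(-5) + 0·(-4) + 1·0 - (-3)| / √(1² + 0² + 1²)
  = |-5 + 0 + 0 + 3| / √(1 + 0 + 1)
  = |-2| / √2
  = 2 / 1.414
  ≈ 1.414

1.414


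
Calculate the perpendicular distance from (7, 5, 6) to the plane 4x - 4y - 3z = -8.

distance = |a·x₀ + b·y₀ + c·z₀ - d| / √(a² + b² + c²)
  = |4·7 + (-4)·5 + (-3)·6 - (-8)| / √(4² + (-4)² + (-3)²)
  = |28 - 20 - 18 + 8| / √(16 + 16 + 9)
  = |-2| / √41
  = 2 / 6.403
  ≈ 0.3123

0.3123


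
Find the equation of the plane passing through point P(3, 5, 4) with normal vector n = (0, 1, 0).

The plane through P with normal n = (a, b, c) satisfies n·(r - P) = 0,
i.e. ax + by + cz = a·x₀ + b·y₀ + c·z₀.
d = 0·3 + 1·5 + 0·4
  = 0 + 5 + 0
  = 5
Equation: y = 5

y = 5


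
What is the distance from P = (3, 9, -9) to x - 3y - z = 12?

distance = |a·x₀ + b·y₀ + c·z₀ - d| / √(a² + b² + c²)
  = |1·3 + (-3)·9 + (-1)·(-9) - 12| / √(1² + (-3)² + (-1)²)
  = |3 - 27 + 9 - 12| / √(1 + 9 + 1)
  = |-27| / √11
  = 27 / 3.317
  ≈ 8.141

8.141


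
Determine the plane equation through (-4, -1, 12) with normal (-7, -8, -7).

The plane through P with normal n = (a, b, c) satisfies n·(r - P) = 0,
i.e. ax + by + cz = a·x₀ + b·y₀ + c·z₀.
d = (-7)·(-4) + (-8)·(-1) + (-7)·12
  = 28 + 8 - 84
  = -48
Equation: -7x - 8y - 7z = -48

-7x - 8y - 7z = -48


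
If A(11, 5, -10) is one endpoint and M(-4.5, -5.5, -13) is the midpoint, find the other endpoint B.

B = 2M - A
  = (2·(-4.5) - 11, 2·(-5.5) - 5, 2·(-13) - (-10))
  = (-9 - 11, -11 - 5, -26 + 10)
  = (-20, -16, -16)

(-20, -16, -16)


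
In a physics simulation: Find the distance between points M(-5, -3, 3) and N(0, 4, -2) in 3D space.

d = √[(x₂-x₁)² + (y₂-y₁)² + (z₂-z₁)²]
  = √[5² + 7² + (-5)²]
  = √[25 + 49 + 25]
  = √99
  ≈ 9.95

9.95


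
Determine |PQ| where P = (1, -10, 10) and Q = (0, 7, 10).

d = √[(x₂-x₁)² + (y₂-y₁)² + (z₂-z₁)²]
  = √[(-1)² + 17² + 0²]
  = √[1 + 289 + 0]
  = √290
  ≈ 17.03

17.03


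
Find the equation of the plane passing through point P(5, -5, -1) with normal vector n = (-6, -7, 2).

The plane through P with normal n = (a, b, c) satisfies n·(r - P) = 0,
i.e. ax + by + cz = a·x₀ + b·y₀ + c·z₀.
d = (-6)·5 + (-7)·(-5) + 2·(-1)
  = -30 + 35 - 2
  = 3
Equation: -6x - 7y + 2z = 3

-6x - 7y + 2z = 3


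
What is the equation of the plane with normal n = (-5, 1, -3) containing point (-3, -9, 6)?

The plane through P with normal n = (a, b, c) satisfies n·(r - P) = 0,
i.e. ax + by + cz = a·x₀ + b·y₀ + c·z₀.
d = (-5)·(-3) + 1·(-9) + (-3)·6
  = 15 - 9 - 18
  = -12
Equation: -5x + y - 3z = -12

-5x + y - 3z = -12


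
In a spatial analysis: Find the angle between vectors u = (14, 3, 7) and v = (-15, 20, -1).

u·v = 14·(-15) + 3·20 + 7·(-1) = -210 + 60 - 7 = -157
|u| = √(14² + 3² + 7²) = √254 ≈ 15.94
|v| = √((-15)² + 20² + (-1)²) = √626 ≈ 25.02
cos θ = (u·v)/(|u||v|) = -157/(15.94·25.02) ≈ -0.3937
θ = arccos(-0.3937) ≈ 113.2°

113.2°


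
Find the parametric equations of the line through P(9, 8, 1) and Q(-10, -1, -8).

Direction vector d = Q - P = (-10 - 9, -1 - 8, -8 - 1) = (-19, -9, -9)
Parametric form r = P + t·d:
x = 9 - 19t, y = 8 - 9t, z = 1 - 9t

x = 9 - 19t, y = 8 - 9t, z = 1 - 9t


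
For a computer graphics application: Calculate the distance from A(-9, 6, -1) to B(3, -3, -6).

d = √[(x₂-x₁)² + (y₂-y₁)² + (z₂-z₁)²]
  = √[12² + (-9)² + (-5)²]
  = √[144 + 81 + 25]
  = √250
  ≈ 15.81

15.81


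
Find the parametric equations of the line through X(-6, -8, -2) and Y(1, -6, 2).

Direction vector d = Y - X = (1 + 6, -6 + 8, 2 + 2) = (7, 2, 4)
Parametric form r = X + t·d:
x = -6 + 7t, y = -8 + 2t, z = -2 + 4t

x = -6 + 7t, y = -8 + 2t, z = -2 + 4t


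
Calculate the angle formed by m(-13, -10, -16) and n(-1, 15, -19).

m·n = (-13)·(-1) + (-10)·15 + (-16)·(-19) = 13 - 150 + 304 = 167
|m| = √((-13)² + (-10)² + (-16)²) = √525 ≈ 22.91
|n| = √((-1)² + 15² + (-19)²) = √587 ≈ 24.23
cos θ = (m·n)/(|m||n|) = 167/(22.91·24.23) ≈ 0.3008
θ = arccos(0.3008) ≈ 72.49°

72.49°


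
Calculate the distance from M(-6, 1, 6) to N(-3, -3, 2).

d = √[(x₂-x₁)² + (y₂-y₁)² + (z₂-z₁)²]
  = √[3² + (-4)² + (-4)²]
  = √[9 + 16 + 16]
  = √41
  ≈ 6.403

6.403


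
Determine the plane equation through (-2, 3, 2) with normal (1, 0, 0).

The plane through P with normal n = (a, b, c) satisfies n·(r - P) = 0,
i.e. ax + by + cz = a·x₀ + b·y₀ + c·z₀.
d = 1·(-2) + 0·3 + 0·2
  = -2 + 0 + 0
  = -2
Equation: x = -2

x = -2


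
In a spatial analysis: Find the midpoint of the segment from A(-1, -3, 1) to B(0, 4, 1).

M = ((x₁+x₂)/2, (y₁+y₂)/2, (z₁+z₂)/2)
  = ((-1 + 0)/2, (-3 + 4)/2, (1 + 1)/2)
  = (-1/2, 1/2, 2/2)
  = (-0.5, 0.5, 1)

(-0.5, 0.5, 1)


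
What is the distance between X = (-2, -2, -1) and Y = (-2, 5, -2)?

d = √[(x₂-x₁)² + (y₂-y₁)² + (z₂-z₁)²]
  = √[0² + 7² + (-1)²]
  = √[0 + 49 + 1]
  = √50
  ≈ 7.071

7.071


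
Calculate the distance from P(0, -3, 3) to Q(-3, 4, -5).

d = √[(x₂-x₁)² + (y₂-y₁)² + (z₂-z₁)²]
  = √[(-3)² + 7² + (-8)²]
  = √[9 + 49 + 64]
  = √122
  ≈ 11.05

11.05


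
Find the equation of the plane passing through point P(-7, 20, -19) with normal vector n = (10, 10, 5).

The plane through P with normal n = (a, b, c) satisfies n·(r - P) = 0,
i.e. ax + by + cz = a·x₀ + b·y₀ + c·z₀.
d = 10·(-7) + 10·20 + 5·(-19)
  = -70 + 200 - 95
  = 35
Equation: 10x + 10y + 5z = 35

10x + 10y + 5z = 35


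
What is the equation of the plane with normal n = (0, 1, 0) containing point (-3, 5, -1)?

The plane through P with normal n = (a, b, c) satisfies n·(r - P) = 0,
i.e. ax + by + cz = a·x₀ + b·y₀ + c·z₀.
d = 0·(-3) + 1·5 + 0·(-1)
  = 0 + 5 + 0
  = 5
Equation: y = 5

y = 5


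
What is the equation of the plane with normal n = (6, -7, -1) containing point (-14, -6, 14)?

The plane through P with normal n = (a, b, c) satisfies n·(r - P) = 0,
i.e. ax + by + cz = a·x₀ + b·y₀ + c·z₀.
d = 6·(-14) + (-7)·(-6) + (-1)·14
  = -84 + 42 - 14
  = -56
Equation: 6x - 7y - z = -56

6x - 7y - z = -56


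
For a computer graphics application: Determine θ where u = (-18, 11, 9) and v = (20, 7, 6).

u·v = (-18)·20 + 11·7 + 9·6 = -360 + 77 + 54 = -229
|u| = √((-18)² + 11² + 9²) = √526 ≈ 22.93
|v| = √(20² + 7² + 6²) = √485 ≈ 22.02
cos θ = (u·v)/(|u||v|) = -229/(22.93·22.02) ≈ -0.4534
θ = arccos(-0.4534) ≈ 117°

117°


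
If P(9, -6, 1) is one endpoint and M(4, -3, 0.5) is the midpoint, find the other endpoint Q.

Q = 2M - P
  = (2·4 - 9, 2·(-3) - (-6), 2·0.5 - 1)
  = (8 - 9, -6 + 6, 1 - 1)
  = (-1, 0, 0)

(-1, 0, 0)


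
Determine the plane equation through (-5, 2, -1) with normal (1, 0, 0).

The plane through P with normal n = (a, b, c) satisfies n·(r - P) = 0,
i.e. ax + by + cz = a·x₀ + b·y₀ + c·z₀.
d = 1·(-5) + 0·2 + 0·(-1)
  = -5 + 0 + 0
  = -5
Equation: x = -5

x = -5


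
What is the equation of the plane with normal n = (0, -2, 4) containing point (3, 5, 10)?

The plane through P with normal n = (a, b, c) satisfies n·(r - P) = 0,
i.e. ax + by + cz = a·x₀ + b·y₀ + c·z₀.
d = 0·3 + (-2)·5 + 4·10
  = 0 - 10 + 40
  = 30
Equation: -2y + 4z = 30

-2y + 4z = 30


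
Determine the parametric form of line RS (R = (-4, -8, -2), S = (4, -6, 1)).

Direction vector d = S - R = (4 + 4, -6 + 8, 1 + 2) = (8, 2, 3)
Parametric form r = R + t·d:
x = -4 + 8t, y = -8 + 2t, z = -2 + 3t

x = -4 + 8t, y = -8 + 2t, z = -2 + 3t


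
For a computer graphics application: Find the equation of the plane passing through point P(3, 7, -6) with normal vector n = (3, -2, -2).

The plane through P with normal n = (a, b, c) satisfies n·(r - P) = 0,
i.e. ax + by + cz = a·x₀ + b·y₀ + c·z₀.
d = 3·3 + (-2)·7 + (-2)·(-6)
  = 9 - 14 + 12
  = 7
Equation: 3x - 2y - 2z = 7

3x - 2y - 2z = 7


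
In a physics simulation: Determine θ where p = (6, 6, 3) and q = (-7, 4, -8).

p·q = 6·(-7) + 6·4 + 3·(-8) = -42 + 24 - 24 = -42
|p| = √(6² + 6² + 3²) = √81 ≈ 9
|q| = √((-7)² + 4² + (-8)²) = √129 ≈ 11.36
cos θ = (p·q)/(|p||q|) = -42/(9·11.36) ≈ -0.4109
θ = arccos(-0.4109) ≈ 114.3°

114.3°


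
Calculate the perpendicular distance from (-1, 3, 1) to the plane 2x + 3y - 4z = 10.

distance = |a·x₀ + b·y₀ + c·z₀ - d| / √(a² + b² + c²)
  = |2·(-1) + 3·3 + (-4)·1 - 10| / √(2² + 3² + (-4)²)
  = |-2 + 9 - 4 - 10| / √(4 + 9 + 16)
  = |-7| / √29
  = 7 / 5.385
  ≈ 1.3

1.3


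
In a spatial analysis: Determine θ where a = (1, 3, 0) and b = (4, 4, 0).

a·b = 1·4 + 3·4 + 0·0 = 4 + 12 + 0 = 16
|a| = √(1² + 3² + 0²) = √10 ≈ 3.162
|b| = √(4² + 4² + 0²) = √32 ≈ 5.657
cos θ = (a·b)/(|a||b|) = 16/(3.162·5.657) ≈ 0.8944
θ = arccos(0.8944) ≈ 26.57°

26.57°


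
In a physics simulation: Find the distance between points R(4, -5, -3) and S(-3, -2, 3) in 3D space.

d = √[(x₂-x₁)² + (y₂-y₁)² + (z₂-z₁)²]
  = √[(-7)² + 3² + 6²]
  = √[49 + 9 + 36]
  = √94
  ≈ 9.695

9.695


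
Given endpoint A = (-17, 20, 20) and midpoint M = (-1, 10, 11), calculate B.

B = 2M - A
  = (2·(-1) - (-17), 2·10 - 20, 2·11 - 20)
  = (-2 + 17, 20 - 20, 22 - 20)
  = (15, 0, 2)

(15, 0, 2)


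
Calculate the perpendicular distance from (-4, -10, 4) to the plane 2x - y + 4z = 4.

distance = |a·x₀ + b·y₀ + c·z₀ - d| / √(a² + b² + c²)
  = |2·(-4) + (-1)·(-10) + 4·4 - 4| / √(2² + (-1)² + 4²)
  = |-8 + 10 + 16 - 4| / √(4 + 1 + 16)
  = |14| / √21
  = 14 / 4.583
  ≈ 3.055

3.055


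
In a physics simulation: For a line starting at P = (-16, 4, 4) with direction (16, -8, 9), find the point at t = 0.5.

P(t) = P + t·d
  = (-16 + 16·0.5, 4 + (-8)·0.5, 4 + 9·0.5)
  = (-16 + 8, 4 - 4, 4 + 4.5)
  = (-8, 0, 8.5)

(-8, 0, 8.5)


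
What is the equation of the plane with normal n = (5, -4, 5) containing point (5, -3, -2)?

The plane through P with normal n = (a, b, c) satisfies n·(r - P) = 0,
i.e. ax + by + cz = a·x₀ + b·y₀ + c·z₀.
d = 5·5 + (-4)·(-3) + 5·(-2)
  = 25 + 12 - 10
  = 27
Equation: 5x - 4y + 5z = 27

5x - 4y + 5z = 27


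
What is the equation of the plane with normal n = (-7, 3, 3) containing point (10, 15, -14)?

The plane through P with normal n = (a, b, c) satisfies n·(r - P) = 0,
i.e. ax + by + cz = a·x₀ + b·y₀ + c·z₀.
d = (-7)·10 + 3·15 + 3·(-14)
  = -70 + 45 - 42
  = -67
Equation: -7x + 3y + 3z = -67

-7x + 3y + 3z = -67


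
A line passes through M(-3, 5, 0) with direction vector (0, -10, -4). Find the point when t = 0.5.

P(t) = M + t·d
  = (-3 + 0·0.5, 5 + (-10)·0.5, 0 + (-4)·0.5)
  = (-3 + 0, 5 - 5, 0 - 2)
  = (-3, 0, -2)

(-3, 0, -2)


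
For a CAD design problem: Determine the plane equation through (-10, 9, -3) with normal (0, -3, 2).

The plane through P with normal n = (a, b, c) satisfies n·(r - P) = 0,
i.e. ax + by + cz = a·x₀ + b·y₀ + c·z₀.
d = 0·(-10) + (-3)·9 + 2·(-3)
  = 0 - 27 - 6
  = -33
Equation: -3y + 2z = -33

-3y + 2z = -33


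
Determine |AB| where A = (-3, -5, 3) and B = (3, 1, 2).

d = √[(x₂-x₁)² + (y₂-y₁)² + (z₂-z₁)²]
  = √[6² + 6² + (-1)²]
  = √[36 + 36 + 1]
  = √73
  ≈ 8.544

8.544


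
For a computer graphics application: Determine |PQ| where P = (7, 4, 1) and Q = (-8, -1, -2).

d = √[(x₂-x₁)² + (y₂-y₁)² + (z₂-z₁)²]
  = √[(-15)² + (-5)² + (-3)²]
  = √[225 + 25 + 9]
  = √259
  ≈ 16.09

16.09


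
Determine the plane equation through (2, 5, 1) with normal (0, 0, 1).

The plane through P with normal n = (a, b, c) satisfies n·(r - P) = 0,
i.e. ax + by + cz = a·x₀ + b·y₀ + c·z₀.
d = 0·2 + 0·5 + 1·1
  = 0 + 0 + 1
  = 1
Equation: z = 1

z = 1


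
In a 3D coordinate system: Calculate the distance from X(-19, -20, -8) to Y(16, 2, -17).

d = √[(x₂-x₁)² + (y₂-y₁)² + (z₂-z₁)²]
  = √[35² + 22² + (-9)²]
  = √[1225 + 484 + 81]
  = √1790
  ≈ 42.31

42.31


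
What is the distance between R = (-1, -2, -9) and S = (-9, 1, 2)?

d = √[(x₂-x₁)² + (y₂-y₁)² + (z₂-z₁)²]
  = √[(-8)² + 3² + 11²]
  = √[64 + 9 + 121]
  = √194
  ≈ 13.93

13.93


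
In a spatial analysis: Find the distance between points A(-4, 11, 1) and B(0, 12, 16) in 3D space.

d = √[(x₂-x₁)² + (y₂-y₁)² + (z₂-z₁)²]
  = √[4² + 1² + 15²]
  = √[16 + 1 + 225]
  = √242
  ≈ 15.56

15.56


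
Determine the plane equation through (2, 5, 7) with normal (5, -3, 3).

The plane through P with normal n = (a, b, c) satisfies n·(r - P) = 0,
i.e. ax + by + cz = a·x₀ + b·y₀ + c·z₀.
d = 5·2 + (-3)·5 + 3·7
  = 10 - 15 + 21
  = 16
Equation: 5x - 3y + 3z = 16

5x - 3y + 3z = 16


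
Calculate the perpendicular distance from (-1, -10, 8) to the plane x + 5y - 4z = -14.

distance = |a·x₀ + b·y₀ + c·z₀ - d| / √(a² + b² + c²)
  = |1·(-1) + 5·(-10) + (-4)·8 - (-14)| / √(1² + 5² + (-4)²)
  = |-1 - 50 - 32 + 14| / √(1 + 25 + 16)
  = |-69| / √42
  = 69 / 6.481
  ≈ 10.65

10.65


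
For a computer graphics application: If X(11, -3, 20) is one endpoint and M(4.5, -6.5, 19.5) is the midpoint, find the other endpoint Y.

Y = 2M - X
  = (2·4.5 - 11, 2·(-6.5) - (-3), 2·19.5 - 20)
  = (9 - 11, -13 + 3, 39 - 20)
  = (-2, -10, 19)

(-2, -10, 19)


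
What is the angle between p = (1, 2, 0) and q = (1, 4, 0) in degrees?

p·q = 1·1 + 2·4 + 0·0 = 1 + 8 + 0 = 9
|p| = √(1² + 2² + 0²) = √5 ≈ 2.236
|q| = √(1² + 4² + 0²) = √17 ≈ 4.123
cos θ = (p·q)/(|p||q|) = 9/(2.236·4.123) ≈ 0.9762
θ = arccos(0.9762) ≈ 12.53°

12.53°
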